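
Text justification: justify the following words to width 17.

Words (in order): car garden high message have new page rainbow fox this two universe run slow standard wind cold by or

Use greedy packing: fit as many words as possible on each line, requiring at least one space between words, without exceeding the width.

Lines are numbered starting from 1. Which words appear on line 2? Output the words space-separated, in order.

Answer: message have new

Derivation:
Line 1: ['car', 'garden', 'high'] (min_width=15, slack=2)
Line 2: ['message', 'have', 'new'] (min_width=16, slack=1)
Line 3: ['page', 'rainbow', 'fox'] (min_width=16, slack=1)
Line 4: ['this', 'two', 'universe'] (min_width=17, slack=0)
Line 5: ['run', 'slow', 'standard'] (min_width=17, slack=0)
Line 6: ['wind', 'cold', 'by', 'or'] (min_width=15, slack=2)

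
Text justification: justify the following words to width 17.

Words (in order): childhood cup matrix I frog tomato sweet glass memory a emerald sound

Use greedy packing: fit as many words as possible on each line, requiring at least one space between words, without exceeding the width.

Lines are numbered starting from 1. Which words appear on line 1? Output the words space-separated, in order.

Answer: childhood cup

Derivation:
Line 1: ['childhood', 'cup'] (min_width=13, slack=4)
Line 2: ['matrix', 'I', 'frog'] (min_width=13, slack=4)
Line 3: ['tomato', 'sweet'] (min_width=12, slack=5)
Line 4: ['glass', 'memory', 'a'] (min_width=14, slack=3)
Line 5: ['emerald', 'sound'] (min_width=13, slack=4)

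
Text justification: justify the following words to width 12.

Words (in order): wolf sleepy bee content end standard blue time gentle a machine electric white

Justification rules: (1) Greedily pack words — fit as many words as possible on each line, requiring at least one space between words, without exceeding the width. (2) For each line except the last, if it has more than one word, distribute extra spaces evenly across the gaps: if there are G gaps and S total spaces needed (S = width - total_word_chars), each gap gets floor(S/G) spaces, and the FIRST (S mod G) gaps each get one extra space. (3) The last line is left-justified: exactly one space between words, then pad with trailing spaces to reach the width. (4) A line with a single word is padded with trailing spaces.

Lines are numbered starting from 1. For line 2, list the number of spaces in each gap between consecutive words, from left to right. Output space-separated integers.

Line 1: ['wolf', 'sleepy'] (min_width=11, slack=1)
Line 2: ['bee', 'content'] (min_width=11, slack=1)
Line 3: ['end', 'standard'] (min_width=12, slack=0)
Line 4: ['blue', 'time'] (min_width=9, slack=3)
Line 5: ['gentle', 'a'] (min_width=8, slack=4)
Line 6: ['machine'] (min_width=7, slack=5)
Line 7: ['electric'] (min_width=8, slack=4)
Line 8: ['white'] (min_width=5, slack=7)

Answer: 2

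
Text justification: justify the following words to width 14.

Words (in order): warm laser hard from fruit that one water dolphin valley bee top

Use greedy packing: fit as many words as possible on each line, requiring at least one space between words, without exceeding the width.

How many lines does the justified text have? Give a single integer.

Line 1: ['warm', 'laser'] (min_width=10, slack=4)
Line 2: ['hard', 'from'] (min_width=9, slack=5)
Line 3: ['fruit', 'that', 'one'] (min_width=14, slack=0)
Line 4: ['water', 'dolphin'] (min_width=13, slack=1)
Line 5: ['valley', 'bee', 'top'] (min_width=14, slack=0)
Total lines: 5

Answer: 5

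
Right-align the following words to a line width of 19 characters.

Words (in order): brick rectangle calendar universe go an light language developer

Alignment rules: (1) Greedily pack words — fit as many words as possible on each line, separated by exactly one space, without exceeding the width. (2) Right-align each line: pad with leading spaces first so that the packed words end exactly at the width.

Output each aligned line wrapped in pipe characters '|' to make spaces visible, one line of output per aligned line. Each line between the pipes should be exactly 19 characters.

Line 1: ['brick', 'rectangle'] (min_width=15, slack=4)
Line 2: ['calendar', 'universe'] (min_width=17, slack=2)
Line 3: ['go', 'an', 'light'] (min_width=11, slack=8)
Line 4: ['language', 'developer'] (min_width=18, slack=1)

Answer: |    brick rectangle|
|  calendar universe|
|        go an light|
| language developer|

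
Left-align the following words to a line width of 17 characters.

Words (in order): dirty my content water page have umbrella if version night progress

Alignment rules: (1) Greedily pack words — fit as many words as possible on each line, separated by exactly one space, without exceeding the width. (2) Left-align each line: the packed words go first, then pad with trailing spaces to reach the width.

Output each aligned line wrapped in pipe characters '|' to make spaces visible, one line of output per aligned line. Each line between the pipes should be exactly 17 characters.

Answer: |dirty my content |
|water page have  |
|umbrella if      |
|version night    |
|progress         |

Derivation:
Line 1: ['dirty', 'my', 'content'] (min_width=16, slack=1)
Line 2: ['water', 'page', 'have'] (min_width=15, slack=2)
Line 3: ['umbrella', 'if'] (min_width=11, slack=6)
Line 4: ['version', 'night'] (min_width=13, slack=4)
Line 5: ['progress'] (min_width=8, slack=9)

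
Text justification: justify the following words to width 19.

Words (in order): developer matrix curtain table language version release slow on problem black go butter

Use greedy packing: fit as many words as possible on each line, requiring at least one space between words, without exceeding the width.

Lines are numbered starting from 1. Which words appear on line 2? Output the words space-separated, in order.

Answer: curtain table

Derivation:
Line 1: ['developer', 'matrix'] (min_width=16, slack=3)
Line 2: ['curtain', 'table'] (min_width=13, slack=6)
Line 3: ['language', 'version'] (min_width=16, slack=3)
Line 4: ['release', 'slow', 'on'] (min_width=15, slack=4)
Line 5: ['problem', 'black', 'go'] (min_width=16, slack=3)
Line 6: ['butter'] (min_width=6, slack=13)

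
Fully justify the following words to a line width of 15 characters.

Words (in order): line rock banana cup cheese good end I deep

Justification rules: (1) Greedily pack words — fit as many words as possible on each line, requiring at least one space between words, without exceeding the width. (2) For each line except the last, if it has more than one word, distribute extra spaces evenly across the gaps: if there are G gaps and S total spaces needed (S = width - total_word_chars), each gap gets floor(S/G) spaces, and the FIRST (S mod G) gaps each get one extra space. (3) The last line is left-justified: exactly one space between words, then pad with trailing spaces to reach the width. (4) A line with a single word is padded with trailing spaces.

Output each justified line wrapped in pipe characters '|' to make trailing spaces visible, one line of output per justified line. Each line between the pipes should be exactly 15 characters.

Line 1: ['line', 'rock'] (min_width=9, slack=6)
Line 2: ['banana', 'cup'] (min_width=10, slack=5)
Line 3: ['cheese', 'good', 'end'] (min_width=15, slack=0)
Line 4: ['I', 'deep'] (min_width=6, slack=9)

Answer: |line       rock|
|banana      cup|
|cheese good end|
|I deep         |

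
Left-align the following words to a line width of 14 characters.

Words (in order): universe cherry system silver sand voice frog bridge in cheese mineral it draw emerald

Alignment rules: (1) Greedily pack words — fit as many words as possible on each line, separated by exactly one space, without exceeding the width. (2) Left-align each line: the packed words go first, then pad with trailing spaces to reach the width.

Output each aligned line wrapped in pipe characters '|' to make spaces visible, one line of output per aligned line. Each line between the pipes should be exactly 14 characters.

Line 1: ['universe'] (min_width=8, slack=6)
Line 2: ['cherry', 'system'] (min_width=13, slack=1)
Line 3: ['silver', 'sand'] (min_width=11, slack=3)
Line 4: ['voice', 'frog'] (min_width=10, slack=4)
Line 5: ['bridge', 'in'] (min_width=9, slack=5)
Line 6: ['cheese', 'mineral'] (min_width=14, slack=0)
Line 7: ['it', 'draw'] (min_width=7, slack=7)
Line 8: ['emerald'] (min_width=7, slack=7)

Answer: |universe      |
|cherry system |
|silver sand   |
|voice frog    |
|bridge in     |
|cheese mineral|
|it draw       |
|emerald       |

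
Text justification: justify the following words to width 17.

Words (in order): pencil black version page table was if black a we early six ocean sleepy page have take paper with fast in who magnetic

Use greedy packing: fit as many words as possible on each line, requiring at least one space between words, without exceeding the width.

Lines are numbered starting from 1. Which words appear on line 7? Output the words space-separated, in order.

Answer: paper with fast

Derivation:
Line 1: ['pencil', 'black'] (min_width=12, slack=5)
Line 2: ['version', 'page'] (min_width=12, slack=5)
Line 3: ['table', 'was', 'if'] (min_width=12, slack=5)
Line 4: ['black', 'a', 'we', 'early'] (min_width=16, slack=1)
Line 5: ['six', 'ocean', 'sleepy'] (min_width=16, slack=1)
Line 6: ['page', 'have', 'take'] (min_width=14, slack=3)
Line 7: ['paper', 'with', 'fast'] (min_width=15, slack=2)
Line 8: ['in', 'who', 'magnetic'] (min_width=15, slack=2)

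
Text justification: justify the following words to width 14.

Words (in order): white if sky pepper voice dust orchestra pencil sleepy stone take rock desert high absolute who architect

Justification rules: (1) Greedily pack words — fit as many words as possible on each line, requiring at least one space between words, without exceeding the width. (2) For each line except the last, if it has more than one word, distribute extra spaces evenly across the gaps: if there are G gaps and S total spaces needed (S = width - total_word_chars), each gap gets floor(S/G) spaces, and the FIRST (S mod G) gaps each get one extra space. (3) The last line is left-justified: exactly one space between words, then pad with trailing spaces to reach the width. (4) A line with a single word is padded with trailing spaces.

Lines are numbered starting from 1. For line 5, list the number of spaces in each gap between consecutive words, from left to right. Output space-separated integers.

Answer: 5

Derivation:
Line 1: ['white', 'if', 'sky'] (min_width=12, slack=2)
Line 2: ['pepper', 'voice'] (min_width=12, slack=2)
Line 3: ['dust', 'orchestra'] (min_width=14, slack=0)
Line 4: ['pencil', 'sleepy'] (min_width=13, slack=1)
Line 5: ['stone', 'take'] (min_width=10, slack=4)
Line 6: ['rock', 'desert'] (min_width=11, slack=3)
Line 7: ['high', 'absolute'] (min_width=13, slack=1)
Line 8: ['who', 'architect'] (min_width=13, slack=1)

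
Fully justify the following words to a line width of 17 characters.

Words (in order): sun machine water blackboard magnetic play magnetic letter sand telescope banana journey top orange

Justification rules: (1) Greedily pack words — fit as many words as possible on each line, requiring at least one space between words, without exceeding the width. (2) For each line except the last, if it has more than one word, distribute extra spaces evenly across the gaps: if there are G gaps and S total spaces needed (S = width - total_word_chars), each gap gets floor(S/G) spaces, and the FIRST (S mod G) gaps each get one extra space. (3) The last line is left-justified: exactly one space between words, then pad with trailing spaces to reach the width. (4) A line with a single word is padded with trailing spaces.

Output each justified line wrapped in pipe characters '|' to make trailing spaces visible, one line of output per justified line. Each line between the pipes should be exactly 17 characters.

Answer: |sun machine water|
|blackboard       |
|magnetic     play|
|magnetic   letter|
|sand    telescope|
|banana    journey|
|top orange       |

Derivation:
Line 1: ['sun', 'machine', 'water'] (min_width=17, slack=0)
Line 2: ['blackboard'] (min_width=10, slack=7)
Line 3: ['magnetic', 'play'] (min_width=13, slack=4)
Line 4: ['magnetic', 'letter'] (min_width=15, slack=2)
Line 5: ['sand', 'telescope'] (min_width=14, slack=3)
Line 6: ['banana', 'journey'] (min_width=14, slack=3)
Line 7: ['top', 'orange'] (min_width=10, slack=7)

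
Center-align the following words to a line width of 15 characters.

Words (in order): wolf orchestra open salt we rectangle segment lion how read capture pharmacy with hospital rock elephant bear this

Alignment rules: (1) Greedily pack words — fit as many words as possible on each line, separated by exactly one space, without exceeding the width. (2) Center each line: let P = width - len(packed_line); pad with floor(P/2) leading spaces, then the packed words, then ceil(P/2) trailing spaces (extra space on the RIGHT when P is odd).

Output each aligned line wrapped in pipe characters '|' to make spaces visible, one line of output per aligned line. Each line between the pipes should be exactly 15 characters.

Answer: |wolf orchestra |
| open salt we  |
|   rectangle   |
| segment lion  |
|   how read    |
|    capture    |
| pharmacy with |
| hospital rock |
| elephant bear |
|     this      |

Derivation:
Line 1: ['wolf', 'orchestra'] (min_width=14, slack=1)
Line 2: ['open', 'salt', 'we'] (min_width=12, slack=3)
Line 3: ['rectangle'] (min_width=9, slack=6)
Line 4: ['segment', 'lion'] (min_width=12, slack=3)
Line 5: ['how', 'read'] (min_width=8, slack=7)
Line 6: ['capture'] (min_width=7, slack=8)
Line 7: ['pharmacy', 'with'] (min_width=13, slack=2)
Line 8: ['hospital', 'rock'] (min_width=13, slack=2)
Line 9: ['elephant', 'bear'] (min_width=13, slack=2)
Line 10: ['this'] (min_width=4, slack=11)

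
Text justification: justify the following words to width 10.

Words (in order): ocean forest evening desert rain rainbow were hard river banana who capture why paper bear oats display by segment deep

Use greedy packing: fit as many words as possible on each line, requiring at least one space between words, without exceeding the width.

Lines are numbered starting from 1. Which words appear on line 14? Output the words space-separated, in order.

Answer: segment

Derivation:
Line 1: ['ocean'] (min_width=5, slack=5)
Line 2: ['forest'] (min_width=6, slack=4)
Line 3: ['evening'] (min_width=7, slack=3)
Line 4: ['desert'] (min_width=6, slack=4)
Line 5: ['rain'] (min_width=4, slack=6)
Line 6: ['rainbow'] (min_width=7, slack=3)
Line 7: ['were', 'hard'] (min_width=9, slack=1)
Line 8: ['river'] (min_width=5, slack=5)
Line 9: ['banana', 'who'] (min_width=10, slack=0)
Line 10: ['capture'] (min_width=7, slack=3)
Line 11: ['why', 'paper'] (min_width=9, slack=1)
Line 12: ['bear', 'oats'] (min_width=9, slack=1)
Line 13: ['display', 'by'] (min_width=10, slack=0)
Line 14: ['segment'] (min_width=7, slack=3)
Line 15: ['deep'] (min_width=4, slack=6)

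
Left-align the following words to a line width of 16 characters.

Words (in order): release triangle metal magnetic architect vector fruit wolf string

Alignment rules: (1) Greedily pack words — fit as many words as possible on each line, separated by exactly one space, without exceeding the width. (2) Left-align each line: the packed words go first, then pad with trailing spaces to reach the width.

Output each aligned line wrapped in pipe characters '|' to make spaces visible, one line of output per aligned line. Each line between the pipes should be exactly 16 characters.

Line 1: ['release', 'triangle'] (min_width=16, slack=0)
Line 2: ['metal', 'magnetic'] (min_width=14, slack=2)
Line 3: ['architect', 'vector'] (min_width=16, slack=0)
Line 4: ['fruit', 'wolf'] (min_width=10, slack=6)
Line 5: ['string'] (min_width=6, slack=10)

Answer: |release triangle|
|metal magnetic  |
|architect vector|
|fruit wolf      |
|string          |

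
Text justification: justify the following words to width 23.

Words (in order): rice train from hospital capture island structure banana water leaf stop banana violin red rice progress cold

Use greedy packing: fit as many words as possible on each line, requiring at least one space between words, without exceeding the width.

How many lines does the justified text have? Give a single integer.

Answer: 5

Derivation:
Line 1: ['rice', 'train', 'from'] (min_width=15, slack=8)
Line 2: ['hospital', 'capture', 'island'] (min_width=23, slack=0)
Line 3: ['structure', 'banana', 'water'] (min_width=22, slack=1)
Line 4: ['leaf', 'stop', 'banana', 'violin'] (min_width=23, slack=0)
Line 5: ['red', 'rice', 'progress', 'cold'] (min_width=22, slack=1)
Total lines: 5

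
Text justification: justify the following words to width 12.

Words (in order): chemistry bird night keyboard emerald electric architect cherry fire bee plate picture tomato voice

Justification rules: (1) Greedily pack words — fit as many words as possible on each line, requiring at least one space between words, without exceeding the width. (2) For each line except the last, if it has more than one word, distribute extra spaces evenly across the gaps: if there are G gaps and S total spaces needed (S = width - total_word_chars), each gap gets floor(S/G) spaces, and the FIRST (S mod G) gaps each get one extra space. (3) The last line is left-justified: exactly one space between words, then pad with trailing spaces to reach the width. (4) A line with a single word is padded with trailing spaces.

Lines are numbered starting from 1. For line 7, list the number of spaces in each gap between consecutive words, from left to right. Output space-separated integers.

Answer: 2

Derivation:
Line 1: ['chemistry'] (min_width=9, slack=3)
Line 2: ['bird', 'night'] (min_width=10, slack=2)
Line 3: ['keyboard'] (min_width=8, slack=4)
Line 4: ['emerald'] (min_width=7, slack=5)
Line 5: ['electric'] (min_width=8, slack=4)
Line 6: ['architect'] (min_width=9, slack=3)
Line 7: ['cherry', 'fire'] (min_width=11, slack=1)
Line 8: ['bee', 'plate'] (min_width=9, slack=3)
Line 9: ['picture'] (min_width=7, slack=5)
Line 10: ['tomato', 'voice'] (min_width=12, slack=0)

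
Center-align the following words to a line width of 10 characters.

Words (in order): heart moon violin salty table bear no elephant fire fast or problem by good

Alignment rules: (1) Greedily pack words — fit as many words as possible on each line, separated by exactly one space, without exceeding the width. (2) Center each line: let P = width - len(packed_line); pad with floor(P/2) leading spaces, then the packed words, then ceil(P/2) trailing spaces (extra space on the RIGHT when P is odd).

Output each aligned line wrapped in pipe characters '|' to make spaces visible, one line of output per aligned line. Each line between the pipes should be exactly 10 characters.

Line 1: ['heart', 'moon'] (min_width=10, slack=0)
Line 2: ['violin'] (min_width=6, slack=4)
Line 3: ['salty'] (min_width=5, slack=5)
Line 4: ['table', 'bear'] (min_width=10, slack=0)
Line 5: ['no'] (min_width=2, slack=8)
Line 6: ['elephant'] (min_width=8, slack=2)
Line 7: ['fire', 'fast'] (min_width=9, slack=1)
Line 8: ['or', 'problem'] (min_width=10, slack=0)
Line 9: ['by', 'good'] (min_width=7, slack=3)

Answer: |heart moon|
|  violin  |
|  salty   |
|table bear|
|    no    |
| elephant |
|fire fast |
|or problem|
| by good  |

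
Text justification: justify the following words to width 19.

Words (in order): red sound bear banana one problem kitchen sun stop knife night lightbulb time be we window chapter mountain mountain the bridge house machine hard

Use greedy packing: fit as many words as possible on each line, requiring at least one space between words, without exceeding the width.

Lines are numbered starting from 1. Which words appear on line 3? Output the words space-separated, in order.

Line 1: ['red', 'sound', 'bear'] (min_width=14, slack=5)
Line 2: ['banana', 'one', 'problem'] (min_width=18, slack=1)
Line 3: ['kitchen', 'sun', 'stop'] (min_width=16, slack=3)
Line 4: ['knife', 'night'] (min_width=11, slack=8)
Line 5: ['lightbulb', 'time', 'be'] (min_width=17, slack=2)
Line 6: ['we', 'window', 'chapter'] (min_width=17, slack=2)
Line 7: ['mountain', 'mountain'] (min_width=17, slack=2)
Line 8: ['the', 'bridge', 'house'] (min_width=16, slack=3)
Line 9: ['machine', 'hard'] (min_width=12, slack=7)

Answer: kitchen sun stop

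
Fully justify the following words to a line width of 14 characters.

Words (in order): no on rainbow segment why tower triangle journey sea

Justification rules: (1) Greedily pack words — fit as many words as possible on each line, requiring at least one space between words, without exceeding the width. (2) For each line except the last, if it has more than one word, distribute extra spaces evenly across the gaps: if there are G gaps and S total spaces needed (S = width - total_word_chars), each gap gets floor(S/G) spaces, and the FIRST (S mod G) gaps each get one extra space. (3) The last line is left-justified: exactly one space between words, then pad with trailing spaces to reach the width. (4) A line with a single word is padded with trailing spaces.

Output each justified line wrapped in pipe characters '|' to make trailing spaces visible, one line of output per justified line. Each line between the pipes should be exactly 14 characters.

Answer: |no  on rainbow|
|segment    why|
|tower triangle|
|journey sea   |

Derivation:
Line 1: ['no', 'on', 'rainbow'] (min_width=13, slack=1)
Line 2: ['segment', 'why'] (min_width=11, slack=3)
Line 3: ['tower', 'triangle'] (min_width=14, slack=0)
Line 4: ['journey', 'sea'] (min_width=11, slack=3)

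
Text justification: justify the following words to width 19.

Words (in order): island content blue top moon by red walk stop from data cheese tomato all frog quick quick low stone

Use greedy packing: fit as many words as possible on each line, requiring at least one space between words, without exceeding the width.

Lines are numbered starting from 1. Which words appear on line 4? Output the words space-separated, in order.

Line 1: ['island', 'content', 'blue'] (min_width=19, slack=0)
Line 2: ['top', 'moon', 'by', 'red'] (min_width=15, slack=4)
Line 3: ['walk', 'stop', 'from', 'data'] (min_width=19, slack=0)
Line 4: ['cheese', 'tomato', 'all'] (min_width=17, slack=2)
Line 5: ['frog', 'quick', 'quick'] (min_width=16, slack=3)
Line 6: ['low', 'stone'] (min_width=9, slack=10)

Answer: cheese tomato all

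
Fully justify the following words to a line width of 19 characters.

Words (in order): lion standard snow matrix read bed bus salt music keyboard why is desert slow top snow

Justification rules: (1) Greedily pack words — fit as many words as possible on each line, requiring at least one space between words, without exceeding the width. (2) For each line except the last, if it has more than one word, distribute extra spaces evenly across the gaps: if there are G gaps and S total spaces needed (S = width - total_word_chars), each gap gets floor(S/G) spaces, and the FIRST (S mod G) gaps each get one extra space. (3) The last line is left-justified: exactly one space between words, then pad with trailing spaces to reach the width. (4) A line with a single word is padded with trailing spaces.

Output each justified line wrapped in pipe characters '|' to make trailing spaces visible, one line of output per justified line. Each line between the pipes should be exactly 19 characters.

Line 1: ['lion', 'standard', 'snow'] (min_width=18, slack=1)
Line 2: ['matrix', 'read', 'bed', 'bus'] (min_width=19, slack=0)
Line 3: ['salt', 'music', 'keyboard'] (min_width=19, slack=0)
Line 4: ['why', 'is', 'desert', 'slow'] (min_width=18, slack=1)
Line 5: ['top', 'snow'] (min_width=8, slack=11)

Answer: |lion  standard snow|
|matrix read bed bus|
|salt music keyboard|
|why  is desert slow|
|top snow           |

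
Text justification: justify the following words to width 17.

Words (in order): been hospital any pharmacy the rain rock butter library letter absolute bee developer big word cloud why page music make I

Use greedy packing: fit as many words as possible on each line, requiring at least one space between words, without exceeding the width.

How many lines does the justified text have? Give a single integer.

Answer: 8

Derivation:
Line 1: ['been', 'hospital', 'any'] (min_width=17, slack=0)
Line 2: ['pharmacy', 'the', 'rain'] (min_width=17, slack=0)
Line 3: ['rock', 'butter'] (min_width=11, slack=6)
Line 4: ['library', 'letter'] (min_width=14, slack=3)
Line 5: ['absolute', 'bee'] (min_width=12, slack=5)
Line 6: ['developer', 'big'] (min_width=13, slack=4)
Line 7: ['word', 'cloud', 'why'] (min_width=14, slack=3)
Line 8: ['page', 'music', 'make', 'I'] (min_width=17, slack=0)
Total lines: 8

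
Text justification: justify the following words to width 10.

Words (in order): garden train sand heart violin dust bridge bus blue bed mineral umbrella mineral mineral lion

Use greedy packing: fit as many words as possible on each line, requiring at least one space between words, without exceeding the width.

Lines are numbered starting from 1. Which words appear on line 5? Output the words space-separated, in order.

Answer: dust

Derivation:
Line 1: ['garden'] (min_width=6, slack=4)
Line 2: ['train', 'sand'] (min_width=10, slack=0)
Line 3: ['heart'] (min_width=5, slack=5)
Line 4: ['violin'] (min_width=6, slack=4)
Line 5: ['dust'] (min_width=4, slack=6)
Line 6: ['bridge', 'bus'] (min_width=10, slack=0)
Line 7: ['blue', 'bed'] (min_width=8, slack=2)
Line 8: ['mineral'] (min_width=7, slack=3)
Line 9: ['umbrella'] (min_width=8, slack=2)
Line 10: ['mineral'] (min_width=7, slack=3)
Line 11: ['mineral'] (min_width=7, slack=3)
Line 12: ['lion'] (min_width=4, slack=6)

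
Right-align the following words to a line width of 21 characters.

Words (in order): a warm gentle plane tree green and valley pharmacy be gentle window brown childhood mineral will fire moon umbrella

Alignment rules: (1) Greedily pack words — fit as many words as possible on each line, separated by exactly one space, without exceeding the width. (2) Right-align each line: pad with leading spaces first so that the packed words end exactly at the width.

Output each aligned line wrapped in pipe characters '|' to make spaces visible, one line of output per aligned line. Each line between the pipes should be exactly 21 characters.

Answer: |  a warm gentle plane|
|tree green and valley|
|   pharmacy be gentle|
|         window brown|
|    childhood mineral|
|       will fire moon|
|             umbrella|

Derivation:
Line 1: ['a', 'warm', 'gentle', 'plane'] (min_width=19, slack=2)
Line 2: ['tree', 'green', 'and', 'valley'] (min_width=21, slack=0)
Line 3: ['pharmacy', 'be', 'gentle'] (min_width=18, slack=3)
Line 4: ['window', 'brown'] (min_width=12, slack=9)
Line 5: ['childhood', 'mineral'] (min_width=17, slack=4)
Line 6: ['will', 'fire', 'moon'] (min_width=14, slack=7)
Line 7: ['umbrella'] (min_width=8, slack=13)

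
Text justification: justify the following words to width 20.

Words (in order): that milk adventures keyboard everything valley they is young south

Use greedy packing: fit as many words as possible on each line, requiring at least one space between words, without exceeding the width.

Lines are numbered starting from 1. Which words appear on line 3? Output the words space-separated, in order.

Line 1: ['that', 'milk', 'adventures'] (min_width=20, slack=0)
Line 2: ['keyboard', 'everything'] (min_width=19, slack=1)
Line 3: ['valley', 'they', 'is', 'young'] (min_width=20, slack=0)
Line 4: ['south'] (min_width=5, slack=15)

Answer: valley they is young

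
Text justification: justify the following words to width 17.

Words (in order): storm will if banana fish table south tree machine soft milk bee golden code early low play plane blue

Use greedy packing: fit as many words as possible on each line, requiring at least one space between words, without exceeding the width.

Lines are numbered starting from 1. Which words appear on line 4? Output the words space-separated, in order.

Answer: machine soft milk

Derivation:
Line 1: ['storm', 'will', 'if'] (min_width=13, slack=4)
Line 2: ['banana', 'fish', 'table'] (min_width=17, slack=0)
Line 3: ['south', 'tree'] (min_width=10, slack=7)
Line 4: ['machine', 'soft', 'milk'] (min_width=17, slack=0)
Line 5: ['bee', 'golden', 'code'] (min_width=15, slack=2)
Line 6: ['early', 'low', 'play'] (min_width=14, slack=3)
Line 7: ['plane', 'blue'] (min_width=10, slack=7)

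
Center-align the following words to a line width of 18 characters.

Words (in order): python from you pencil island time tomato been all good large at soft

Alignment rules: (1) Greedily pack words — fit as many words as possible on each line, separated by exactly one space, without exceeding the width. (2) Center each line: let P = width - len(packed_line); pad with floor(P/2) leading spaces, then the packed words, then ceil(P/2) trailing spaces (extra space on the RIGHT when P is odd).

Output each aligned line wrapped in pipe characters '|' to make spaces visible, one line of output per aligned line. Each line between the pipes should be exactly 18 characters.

Line 1: ['python', 'from', 'you'] (min_width=15, slack=3)
Line 2: ['pencil', 'island', 'time'] (min_width=18, slack=0)
Line 3: ['tomato', 'been', 'all'] (min_width=15, slack=3)
Line 4: ['good', 'large', 'at', 'soft'] (min_width=18, slack=0)

Answer: | python from you  |
|pencil island time|
| tomato been all  |
|good large at soft|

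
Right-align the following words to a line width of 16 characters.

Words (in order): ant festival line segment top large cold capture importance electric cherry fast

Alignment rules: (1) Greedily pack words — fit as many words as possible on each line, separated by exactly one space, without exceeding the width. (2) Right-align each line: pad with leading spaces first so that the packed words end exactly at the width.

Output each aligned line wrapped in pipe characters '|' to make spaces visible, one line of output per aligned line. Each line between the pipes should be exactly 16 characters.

Line 1: ['ant', 'festival'] (min_width=12, slack=4)
Line 2: ['line', 'segment', 'top'] (min_width=16, slack=0)
Line 3: ['large', 'cold'] (min_width=10, slack=6)
Line 4: ['capture'] (min_width=7, slack=9)
Line 5: ['importance'] (min_width=10, slack=6)
Line 6: ['electric', 'cherry'] (min_width=15, slack=1)
Line 7: ['fast'] (min_width=4, slack=12)

Answer: |    ant festival|
|line segment top|
|      large cold|
|         capture|
|      importance|
| electric cherry|
|            fast|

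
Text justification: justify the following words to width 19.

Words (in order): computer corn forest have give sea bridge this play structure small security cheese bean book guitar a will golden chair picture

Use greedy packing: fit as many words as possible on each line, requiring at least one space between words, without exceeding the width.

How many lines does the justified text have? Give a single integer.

Line 1: ['computer', 'corn'] (min_width=13, slack=6)
Line 2: ['forest', 'have', 'give'] (min_width=16, slack=3)
Line 3: ['sea', 'bridge', 'this'] (min_width=15, slack=4)
Line 4: ['play', 'structure'] (min_width=14, slack=5)
Line 5: ['small', 'security'] (min_width=14, slack=5)
Line 6: ['cheese', 'bean', 'book'] (min_width=16, slack=3)
Line 7: ['guitar', 'a', 'will'] (min_width=13, slack=6)
Line 8: ['golden', 'chair'] (min_width=12, slack=7)
Line 9: ['picture'] (min_width=7, slack=12)
Total lines: 9

Answer: 9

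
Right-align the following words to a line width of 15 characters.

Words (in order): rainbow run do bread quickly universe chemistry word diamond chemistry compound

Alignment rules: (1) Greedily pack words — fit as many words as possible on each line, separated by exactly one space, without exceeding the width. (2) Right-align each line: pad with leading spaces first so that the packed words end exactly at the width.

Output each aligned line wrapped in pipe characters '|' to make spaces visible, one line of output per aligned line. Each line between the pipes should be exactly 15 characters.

Line 1: ['rainbow', 'run', 'do'] (min_width=14, slack=1)
Line 2: ['bread', 'quickly'] (min_width=13, slack=2)
Line 3: ['universe'] (min_width=8, slack=7)
Line 4: ['chemistry', 'word'] (min_width=14, slack=1)
Line 5: ['diamond'] (min_width=7, slack=8)
Line 6: ['chemistry'] (min_width=9, slack=6)
Line 7: ['compound'] (min_width=8, slack=7)

Answer: | rainbow run do|
|  bread quickly|
|       universe|
| chemistry word|
|        diamond|
|      chemistry|
|       compound|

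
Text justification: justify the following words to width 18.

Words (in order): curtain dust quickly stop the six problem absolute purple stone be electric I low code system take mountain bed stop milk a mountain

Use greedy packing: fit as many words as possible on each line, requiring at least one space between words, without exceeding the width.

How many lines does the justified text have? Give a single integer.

Line 1: ['curtain', 'dust'] (min_width=12, slack=6)
Line 2: ['quickly', 'stop', 'the'] (min_width=16, slack=2)
Line 3: ['six', 'problem'] (min_width=11, slack=7)
Line 4: ['absolute', 'purple'] (min_width=15, slack=3)
Line 5: ['stone', 'be', 'electric'] (min_width=17, slack=1)
Line 6: ['I', 'low', 'code', 'system'] (min_width=17, slack=1)
Line 7: ['take', 'mountain', 'bed'] (min_width=17, slack=1)
Line 8: ['stop', 'milk', 'a'] (min_width=11, slack=7)
Line 9: ['mountain'] (min_width=8, slack=10)
Total lines: 9

Answer: 9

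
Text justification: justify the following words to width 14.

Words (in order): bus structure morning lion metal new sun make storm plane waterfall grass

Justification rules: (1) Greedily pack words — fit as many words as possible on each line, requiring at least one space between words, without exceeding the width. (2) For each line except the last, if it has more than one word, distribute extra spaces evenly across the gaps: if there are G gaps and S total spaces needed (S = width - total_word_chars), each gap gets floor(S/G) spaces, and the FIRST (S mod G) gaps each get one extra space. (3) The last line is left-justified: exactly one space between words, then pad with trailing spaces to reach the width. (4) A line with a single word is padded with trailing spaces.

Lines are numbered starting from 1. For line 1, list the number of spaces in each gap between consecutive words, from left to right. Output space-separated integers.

Answer: 2

Derivation:
Line 1: ['bus', 'structure'] (min_width=13, slack=1)
Line 2: ['morning', 'lion'] (min_width=12, slack=2)
Line 3: ['metal', 'new', 'sun'] (min_width=13, slack=1)
Line 4: ['make', 'storm'] (min_width=10, slack=4)
Line 5: ['plane'] (min_width=5, slack=9)
Line 6: ['waterfall'] (min_width=9, slack=5)
Line 7: ['grass'] (min_width=5, slack=9)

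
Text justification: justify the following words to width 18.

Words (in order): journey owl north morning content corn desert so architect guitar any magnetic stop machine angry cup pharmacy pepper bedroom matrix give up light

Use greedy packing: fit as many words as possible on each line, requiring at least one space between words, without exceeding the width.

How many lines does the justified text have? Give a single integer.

Line 1: ['journey', 'owl', 'north'] (min_width=17, slack=1)
Line 2: ['morning', 'content'] (min_width=15, slack=3)
Line 3: ['corn', 'desert', 'so'] (min_width=14, slack=4)
Line 4: ['architect', 'guitar'] (min_width=16, slack=2)
Line 5: ['any', 'magnetic', 'stop'] (min_width=17, slack=1)
Line 6: ['machine', 'angry', 'cup'] (min_width=17, slack=1)
Line 7: ['pharmacy', 'pepper'] (min_width=15, slack=3)
Line 8: ['bedroom', 'matrix'] (min_width=14, slack=4)
Line 9: ['give', 'up', 'light'] (min_width=13, slack=5)
Total lines: 9

Answer: 9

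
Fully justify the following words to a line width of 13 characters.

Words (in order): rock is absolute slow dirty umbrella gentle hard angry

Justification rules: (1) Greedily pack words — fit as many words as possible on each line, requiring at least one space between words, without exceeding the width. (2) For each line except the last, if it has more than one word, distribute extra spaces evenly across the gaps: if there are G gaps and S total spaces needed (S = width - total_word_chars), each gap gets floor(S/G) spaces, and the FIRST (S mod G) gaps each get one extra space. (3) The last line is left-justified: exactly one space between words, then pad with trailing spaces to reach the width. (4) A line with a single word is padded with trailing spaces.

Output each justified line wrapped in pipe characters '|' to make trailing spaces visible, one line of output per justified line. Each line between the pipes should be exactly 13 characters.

Answer: |rock       is|
|absolute slow|
|dirty        |
|umbrella     |
|gentle   hard|
|angry        |

Derivation:
Line 1: ['rock', 'is'] (min_width=7, slack=6)
Line 2: ['absolute', 'slow'] (min_width=13, slack=0)
Line 3: ['dirty'] (min_width=5, slack=8)
Line 4: ['umbrella'] (min_width=8, slack=5)
Line 5: ['gentle', 'hard'] (min_width=11, slack=2)
Line 6: ['angry'] (min_width=5, slack=8)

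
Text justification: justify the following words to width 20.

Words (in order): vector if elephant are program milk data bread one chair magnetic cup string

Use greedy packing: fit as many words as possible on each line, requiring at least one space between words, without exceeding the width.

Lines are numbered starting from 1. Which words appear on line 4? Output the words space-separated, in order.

Answer: magnetic cup string

Derivation:
Line 1: ['vector', 'if', 'elephant'] (min_width=18, slack=2)
Line 2: ['are', 'program', 'milk'] (min_width=16, slack=4)
Line 3: ['data', 'bread', 'one', 'chair'] (min_width=20, slack=0)
Line 4: ['magnetic', 'cup', 'string'] (min_width=19, slack=1)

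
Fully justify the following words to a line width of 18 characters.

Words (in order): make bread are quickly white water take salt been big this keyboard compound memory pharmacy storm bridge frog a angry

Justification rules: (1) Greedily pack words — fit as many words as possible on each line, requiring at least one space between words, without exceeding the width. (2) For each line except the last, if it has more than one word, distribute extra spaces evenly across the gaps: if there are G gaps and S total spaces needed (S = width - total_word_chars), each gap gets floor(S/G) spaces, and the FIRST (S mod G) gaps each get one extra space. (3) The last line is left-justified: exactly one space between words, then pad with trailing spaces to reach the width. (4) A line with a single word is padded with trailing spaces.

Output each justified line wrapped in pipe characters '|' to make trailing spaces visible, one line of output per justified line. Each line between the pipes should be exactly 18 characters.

Answer: |make   bread   are|
|quickly      white|
|water   take  salt|
|been    big   this|
|keyboard  compound|
|memory    pharmacy|
|storm  bridge frog|
|a angry           |

Derivation:
Line 1: ['make', 'bread', 'are'] (min_width=14, slack=4)
Line 2: ['quickly', 'white'] (min_width=13, slack=5)
Line 3: ['water', 'take', 'salt'] (min_width=15, slack=3)
Line 4: ['been', 'big', 'this'] (min_width=13, slack=5)
Line 5: ['keyboard', 'compound'] (min_width=17, slack=1)
Line 6: ['memory', 'pharmacy'] (min_width=15, slack=3)
Line 7: ['storm', 'bridge', 'frog'] (min_width=17, slack=1)
Line 8: ['a', 'angry'] (min_width=7, slack=11)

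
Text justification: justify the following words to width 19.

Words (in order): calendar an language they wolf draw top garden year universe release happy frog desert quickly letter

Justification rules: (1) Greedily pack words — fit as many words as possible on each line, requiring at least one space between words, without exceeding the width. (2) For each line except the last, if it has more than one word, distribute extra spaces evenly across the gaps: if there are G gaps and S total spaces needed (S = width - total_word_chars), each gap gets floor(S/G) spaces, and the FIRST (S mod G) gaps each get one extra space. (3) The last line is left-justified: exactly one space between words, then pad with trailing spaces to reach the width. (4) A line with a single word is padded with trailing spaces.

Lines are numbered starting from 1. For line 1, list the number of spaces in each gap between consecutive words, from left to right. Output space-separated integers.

Line 1: ['calendar', 'an'] (min_width=11, slack=8)
Line 2: ['language', 'they', 'wolf'] (min_width=18, slack=1)
Line 3: ['draw', 'top', 'garden'] (min_width=15, slack=4)
Line 4: ['year', 'universe'] (min_width=13, slack=6)
Line 5: ['release', 'happy', 'frog'] (min_width=18, slack=1)
Line 6: ['desert', 'quickly'] (min_width=14, slack=5)
Line 7: ['letter'] (min_width=6, slack=13)

Answer: 9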